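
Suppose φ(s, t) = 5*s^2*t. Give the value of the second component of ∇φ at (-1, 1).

(∇φ)_2 = ∂φ/∂t = 5*s^2
At (-1, 1): 5.

5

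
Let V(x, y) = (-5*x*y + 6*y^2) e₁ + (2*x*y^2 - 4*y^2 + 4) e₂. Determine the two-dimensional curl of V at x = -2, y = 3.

∂V₂/∂x = 2*y^2
∂V₁/∂y = -5*x + 12*y
Scalar curl = 5*x + 2*y^2 - 12*y
At (-2, 3): -28.

-28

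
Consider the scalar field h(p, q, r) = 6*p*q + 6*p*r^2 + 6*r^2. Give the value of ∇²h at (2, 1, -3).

∂²h/∂p² = 0
∂²h/∂q² = 0
∂²h/∂r² = 12*(p + 1)
∇²h = 12*p + 12
At (2, 1, -3): 36.

36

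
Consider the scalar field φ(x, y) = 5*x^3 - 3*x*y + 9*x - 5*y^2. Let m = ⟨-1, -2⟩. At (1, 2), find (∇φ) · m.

∂φ/∂x = 15*x^2 - 3*y + 9
∂φ/∂y = -3*x - 10*y
∇φ at (1, 2) = (18, -23)
∇φ · m = (18)(-1) + (-23)(-2) = 28

28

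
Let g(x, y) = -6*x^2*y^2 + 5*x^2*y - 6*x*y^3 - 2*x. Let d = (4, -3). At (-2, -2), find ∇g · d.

-52

∂g/∂x = -12*x*y^2 + 10*x*y - 6*y^3 - 2
∂g/∂y = -12*x^2*y + 5*x^2 - 18*x*y^2
∇g at (-2, -2) = (182, 260)
∇g · d = (182)(4) + (260)(-3) = -52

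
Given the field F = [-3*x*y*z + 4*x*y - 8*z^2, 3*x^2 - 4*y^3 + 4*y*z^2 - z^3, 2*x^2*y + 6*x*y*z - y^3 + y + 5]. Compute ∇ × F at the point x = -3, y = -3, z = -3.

(1, -69, 21)

(∇×F)₁ = ∂F₃/∂y − ∂F₂/∂z = 2*x^2 + 6*x*z - 3*y^2 - 8*y*z + 3*z^2 + 1
(∇×F)₂ = ∂F₁/∂z − ∂F₃/∂x = -7*x*y - 6*y*z - 16*z
(∇×F)₃ = ∂F₂/∂x − ∂F₁/∂y = 3*x*z + 2*x
∇×F = (2*x^2 + 6*x*z - 3*y^2 - 8*y*z + 3*z^2 + 1, -7*x*y - 6*y*z - 16*z, 3*x*z + 2*x)
At (-3, -3, -3): (1, -69, 21).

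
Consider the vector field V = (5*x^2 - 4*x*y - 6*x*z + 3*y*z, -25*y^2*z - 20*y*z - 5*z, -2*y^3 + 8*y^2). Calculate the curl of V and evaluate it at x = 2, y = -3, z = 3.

(∇×V)₁ = ∂V₃/∂y − ∂V₂/∂z = 19*y^2 + 36*y + 5
(∇×V)₂ = ∂V₁/∂z − ∂V₃/∂x = -6*x + 3*y
(∇×V)₃ = ∂V₂/∂x − ∂V₁/∂y = 4*x - 3*z
∇×V = (19*y^2 + 36*y + 5, -6*x + 3*y, 4*x - 3*z)
At (2, -3, 3): (68, -21, -1).

(68, -21, -1)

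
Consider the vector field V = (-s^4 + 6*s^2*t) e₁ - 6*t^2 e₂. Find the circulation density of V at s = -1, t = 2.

∂V₂/∂s = 0
∂V₁/∂t = 6*s^2
Scalar curl = -6*s^2
At (-1, 2): -6.

-6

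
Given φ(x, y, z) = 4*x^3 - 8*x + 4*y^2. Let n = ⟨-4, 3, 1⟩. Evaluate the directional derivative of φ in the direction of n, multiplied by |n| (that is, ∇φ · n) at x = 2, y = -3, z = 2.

∂φ/∂x = 12*x^2 - 8
∂φ/∂y = 8*y
∂φ/∂z = 0
∇φ at (2, -3, 2) = (40, -24, 0)
∇φ · n = (40)(-4) + (-24)(3) + (0)(1) = -232

-232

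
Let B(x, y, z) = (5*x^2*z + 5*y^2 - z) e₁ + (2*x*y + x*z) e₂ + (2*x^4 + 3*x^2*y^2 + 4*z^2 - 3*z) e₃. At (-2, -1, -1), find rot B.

(∇×B)₁ = ∂B₃/∂y − ∂B₂/∂z = 6*x^2*y - x
(∇×B)₂ = ∂B₁/∂z − ∂B₃/∂x = -8*x^3 + 5*x^2 - 6*x*y^2 - 1
(∇×B)₃ = ∂B₂/∂x − ∂B₁/∂y = -8*y + z
∇×B = (6*x^2*y - x, -8*x^3 + 5*x^2 - 6*x*y^2 - 1, -8*y + z)
At (-2, -1, -1): (-22, 95, 7).

(-22, 95, 7)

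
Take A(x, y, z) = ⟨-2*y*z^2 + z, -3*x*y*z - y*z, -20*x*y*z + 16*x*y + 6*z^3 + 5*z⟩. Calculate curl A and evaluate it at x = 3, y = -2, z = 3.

(∇×A)₁ = ∂A₃/∂y − ∂A₂/∂z = 3*x*y - 20*x*z + 16*x + y
(∇×A)₂ = ∂A₁/∂z − ∂A₃/∂x = 16*y*z - 16*y + 1
(∇×A)₃ = ∂A₂/∂x − ∂A₁/∂y = -3*y*z + 2*z^2
∇×A = (3*x*y - 20*x*z + 16*x + y, 16*y*z - 16*y + 1, -3*y*z + 2*z^2)
At (3, -2, 3): (-152, -63, 36).

(-152, -63, 36)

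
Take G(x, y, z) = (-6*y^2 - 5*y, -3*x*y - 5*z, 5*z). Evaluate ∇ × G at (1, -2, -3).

(5, 0, -13)

(∇×G)₁ = ∂G₃/∂y − ∂G₂/∂z = 5
(∇×G)₂ = ∂G₁/∂z − ∂G₃/∂x = 0
(∇×G)₃ = ∂G₂/∂x − ∂G₁/∂y = 9*y + 5
∇×G = (5, 0, 9*y + 5)
At (1, -2, -3): (5, 0, -13).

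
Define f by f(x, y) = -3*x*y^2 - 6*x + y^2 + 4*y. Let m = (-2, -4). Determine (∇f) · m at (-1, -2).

∂f/∂x = -3*y^2 - 6
∂f/∂y = -6*x*y + 2*y + 4
∇f at (-1, -2) = (-18, -12)
∇f · m = (-18)(-2) + (-12)(-4) = 84

84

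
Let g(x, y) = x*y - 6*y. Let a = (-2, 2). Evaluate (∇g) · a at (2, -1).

-6

∂g/∂x = y
∂g/∂y = x - 6
∇g at (2, -1) = (-1, -4)
∇g · a = (-1)(-2) + (-4)(2) = -6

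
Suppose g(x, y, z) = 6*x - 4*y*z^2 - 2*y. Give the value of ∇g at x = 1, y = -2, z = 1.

(6, -6, 16)

∂g/∂x = 6
∂g/∂y = -4*z^2 - 2
∂g/∂z = -8*y*z
∇g = (6, -4*z^2 - 2, -8*y*z)
At (1, -2, 1): (6, -6, 16).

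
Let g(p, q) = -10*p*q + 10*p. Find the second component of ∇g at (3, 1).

-30

(∇g)_2 = ∂g/∂q = -10*p
At (3, 1): -30.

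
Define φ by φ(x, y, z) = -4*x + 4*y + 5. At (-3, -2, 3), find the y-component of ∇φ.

4

(∇φ)_2 = ∂φ/∂y = 4
At (-3, -2, 3): 4.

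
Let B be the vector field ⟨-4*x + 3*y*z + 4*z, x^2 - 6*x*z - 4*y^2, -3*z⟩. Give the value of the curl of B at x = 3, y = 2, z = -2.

(18, 10, 24)

(∇×B)₁ = ∂B₃/∂y − ∂B₂/∂z = 6*x
(∇×B)₂ = ∂B₁/∂z − ∂B₃/∂x = 3*y + 4
(∇×B)₃ = ∂B₂/∂x − ∂B₁/∂y = 2*x - 9*z
∇×B = (6*x, 3*y + 4, 2*x - 9*z)
At (3, 2, -2): (18, 10, 24).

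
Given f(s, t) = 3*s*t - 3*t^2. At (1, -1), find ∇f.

(-3, 9)

∂f/∂s = 3*t
∂f/∂t = 3*s - 6*t
∇f = (3*t, 3*s - 6*t)
At (1, -1): (-3, 9).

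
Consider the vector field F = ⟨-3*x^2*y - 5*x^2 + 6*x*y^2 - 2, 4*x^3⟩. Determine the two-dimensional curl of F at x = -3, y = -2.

63

∂F₂/∂x = 12*x^2
∂F₁/∂y = -3*x^2 + 12*x*y
Scalar curl = 15*x^2 - 12*x*y
At (-3, -2): 63.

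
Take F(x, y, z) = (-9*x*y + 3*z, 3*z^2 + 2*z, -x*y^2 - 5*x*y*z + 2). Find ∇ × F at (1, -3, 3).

(∇×F)₁ = ∂F₃/∂y − ∂F₂/∂z = -2*x*y - 5*x*z - 6*z - 2
(∇×F)₂ = ∂F₁/∂z − ∂F₃/∂x = y^2 + 5*y*z + 3
(∇×F)₃ = ∂F₂/∂x − ∂F₁/∂y = 9*x
∇×F = (-2*x*y - 5*x*z - 6*z - 2, y^2 + 5*y*z + 3, 9*x)
At (1, -3, 3): (-29, -33, 9).

(-29, -33, 9)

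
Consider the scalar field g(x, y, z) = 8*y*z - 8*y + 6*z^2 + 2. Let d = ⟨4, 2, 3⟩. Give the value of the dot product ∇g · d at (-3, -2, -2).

-168

∂g/∂x = 0
∂g/∂y = 8*z - 8
∂g/∂z = 8*y + 12*z
∇g at (-3, -2, -2) = (0, -24, -40)
∇g · d = (0)(4) + (-24)(2) + (-40)(3) = -168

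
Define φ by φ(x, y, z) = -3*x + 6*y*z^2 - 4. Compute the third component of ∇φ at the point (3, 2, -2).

(∇φ)_3 = ∂φ/∂z = 12*y*z
At (3, 2, -2): -48.

-48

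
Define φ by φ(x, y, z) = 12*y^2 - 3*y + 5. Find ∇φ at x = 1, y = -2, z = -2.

(0, -51, 0)

∂φ/∂x = 0
∂φ/∂y = 24*y - 3
∂φ/∂z = 0
∇φ = (0, 24*y - 3, 0)
At (1, -2, -2): (0, -51, 0).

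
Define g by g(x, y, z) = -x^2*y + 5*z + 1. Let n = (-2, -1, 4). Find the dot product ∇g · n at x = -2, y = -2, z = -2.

40

∂g/∂x = -2*x*y
∂g/∂y = -x^2
∂g/∂z = 5
∇g at (-2, -2, -2) = (-8, -4, 5)
∇g · n = (-8)(-2) + (-4)(-1) + (5)(4) = 40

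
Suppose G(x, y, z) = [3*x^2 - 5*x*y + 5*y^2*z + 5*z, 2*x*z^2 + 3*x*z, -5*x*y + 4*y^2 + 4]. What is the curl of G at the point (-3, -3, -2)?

(∇×G)₁ = ∂G₃/∂y − ∂G₂/∂z = -4*x*z - 8*x + 8*y
(∇×G)₂ = ∂G₁/∂z − ∂G₃/∂x = 5*y^2 + 5*y + 5
(∇×G)₃ = ∂G₂/∂x − ∂G₁/∂y = 5*x - 10*y*z + 2*z^2 + 3*z
∇×G = (-4*x*z - 8*x + 8*y, 5*y^2 + 5*y + 5, 5*x - 10*y*z + 2*z^2 + 3*z)
At (-3, -3, -2): (-24, 35, -73).

(-24, 35, -73)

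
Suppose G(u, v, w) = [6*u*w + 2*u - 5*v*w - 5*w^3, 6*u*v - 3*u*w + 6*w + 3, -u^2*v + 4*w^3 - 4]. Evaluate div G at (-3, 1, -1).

-10

∂G₁/∂u = 6*w + 2
∂G₂/∂v = 6*u
∂G₃/∂w = 12*w^2
∇·G = 6*u + 12*w^2 + 6*w + 2
At (-3, 1, -1): -10.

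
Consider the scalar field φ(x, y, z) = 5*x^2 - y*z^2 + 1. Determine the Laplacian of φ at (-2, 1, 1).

∂²φ/∂x² = 10
∂²φ/∂y² = 0
∂²φ/∂z² = -2*y
∇²φ = -2*y + 10
At (-2, 1, 1): 8.

8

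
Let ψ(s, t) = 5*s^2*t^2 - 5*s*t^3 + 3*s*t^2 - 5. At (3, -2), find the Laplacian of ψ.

328

∂²ψ/∂s² = 10*t^2
∂²ψ/∂t² = 2*s*(5*s - 15*t + 3)
∇²ψ = 10*s^2 - 30*s*t + 6*s + 10*t^2
At (3, -2): 328.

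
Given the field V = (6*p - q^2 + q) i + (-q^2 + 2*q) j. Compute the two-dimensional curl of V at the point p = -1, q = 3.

∂V₂/∂p = 0
∂V₁/∂q = -2*q + 1
Scalar curl = 2*q - 1
At (-1, 3): 5.

5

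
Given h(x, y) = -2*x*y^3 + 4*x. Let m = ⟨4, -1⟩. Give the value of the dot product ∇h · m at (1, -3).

∂h/∂x = -2*y^3 + 4
∂h/∂y = -6*x*y^2
∇h at (1, -3) = (58, -54)
∇h · m = (58)(4) + (-54)(-1) = 286

286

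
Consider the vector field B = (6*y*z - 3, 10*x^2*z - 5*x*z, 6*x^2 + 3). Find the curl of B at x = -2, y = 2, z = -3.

(∇×B)₁ = ∂B₃/∂y − ∂B₂/∂z = -10*x^2 + 5*x
(∇×B)₂ = ∂B₁/∂z − ∂B₃/∂x = -12*x + 6*y
(∇×B)₃ = ∂B₂/∂x − ∂B₁/∂y = 20*x*z - 11*z
∇×B = (-10*x^2 + 5*x, -12*x + 6*y, 20*x*z - 11*z)
At (-2, 2, -3): (-50, 36, 153).

(-50, 36, 153)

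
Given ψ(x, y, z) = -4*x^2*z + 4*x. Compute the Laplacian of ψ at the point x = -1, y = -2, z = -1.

8

∂²ψ/∂x² = -8*z
∂²ψ/∂y² = 0
∂²ψ/∂z² = 0
∇²ψ = -8*z
At (-1, -2, -1): 8.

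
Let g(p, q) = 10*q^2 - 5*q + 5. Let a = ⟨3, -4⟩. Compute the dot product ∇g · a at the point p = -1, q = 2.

∂g/∂p = 0
∂g/∂q = 20*q - 5
∇g at (-1, 2) = (0, 35)
∇g · a = (0)(3) + (35)(-4) = -140

-140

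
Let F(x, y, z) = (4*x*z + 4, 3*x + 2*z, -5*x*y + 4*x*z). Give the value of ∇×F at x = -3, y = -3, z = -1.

(∇×F)₁ = ∂F₃/∂y − ∂F₂/∂z = -5*x - 2
(∇×F)₂ = ∂F₁/∂z − ∂F₃/∂x = 4*x + 5*y - 4*z
(∇×F)₃ = ∂F₂/∂x − ∂F₁/∂y = 3
∇×F = (-5*x - 2, 4*x + 5*y - 4*z, 3)
At (-3, -3, -1): (13, -23, 3).

(13, -23, 3)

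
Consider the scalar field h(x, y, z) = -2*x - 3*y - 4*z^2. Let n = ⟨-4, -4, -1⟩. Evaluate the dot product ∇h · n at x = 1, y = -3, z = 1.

∂h/∂x = -2
∂h/∂y = -3
∂h/∂z = -8*z
∇h at (1, -3, 1) = (-2, -3, -8)
∇h · n = (-2)(-4) + (-3)(-4) + (-8)(-1) = 28

28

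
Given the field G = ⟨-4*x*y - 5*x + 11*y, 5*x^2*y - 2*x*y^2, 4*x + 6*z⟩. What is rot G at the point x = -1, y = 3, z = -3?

(0, -4, -63)

(∇×G)₁ = ∂G₃/∂y − ∂G₂/∂z = 0
(∇×G)₂ = ∂G₁/∂z − ∂G₃/∂x = -4
(∇×G)₃ = ∂G₂/∂x − ∂G₁/∂y = 10*x*y + 4*x - 2*y^2 - 11
∇×G = (0, -4, 10*x*y + 4*x - 2*y^2 - 11)
At (-1, 3, -3): (0, -4, -63).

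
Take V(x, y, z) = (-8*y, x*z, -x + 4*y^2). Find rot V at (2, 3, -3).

(22, 1, 5)

(∇×V)₁ = ∂V₃/∂y − ∂V₂/∂z = -x + 8*y
(∇×V)₂ = ∂V₁/∂z − ∂V₃/∂x = 1
(∇×V)₃ = ∂V₂/∂x − ∂V₁/∂y = z + 8
∇×V = (-x + 8*y, 1, z + 8)
At (2, 3, -3): (22, 1, 5).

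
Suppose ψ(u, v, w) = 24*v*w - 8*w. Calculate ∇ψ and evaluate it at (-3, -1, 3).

∂ψ/∂u = 0
∂ψ/∂v = 24*w
∂ψ/∂w = 24*v - 8
∇ψ = (0, 24*w, 24*v - 8)
At (-3, -1, 3): (0, 72, -32).

(0, 72, -32)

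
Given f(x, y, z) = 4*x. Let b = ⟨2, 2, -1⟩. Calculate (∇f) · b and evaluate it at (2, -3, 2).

8

∂f/∂x = 4
∂f/∂y = 0
∂f/∂z = 0
∇f at (2, -3, 2) = (4, 0, 0)
∇f · b = (4)(2) + (0)(2) + (0)(-1) = 8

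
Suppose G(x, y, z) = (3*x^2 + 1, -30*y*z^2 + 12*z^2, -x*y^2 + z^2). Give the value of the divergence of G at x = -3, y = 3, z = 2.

∂G₁/∂x = 6*x
∂G₂/∂y = -30*z^2
∂G₃/∂z = 2*z
∇·G = 6*x - 30*z^2 + 2*z
At (-3, 3, 2): -134.

-134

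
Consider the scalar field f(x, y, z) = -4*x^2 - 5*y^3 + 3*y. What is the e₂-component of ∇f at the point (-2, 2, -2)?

(∇f)_2 = ∂f/∂y = -15*y^2 + 3
At (-2, 2, -2): -57.

-57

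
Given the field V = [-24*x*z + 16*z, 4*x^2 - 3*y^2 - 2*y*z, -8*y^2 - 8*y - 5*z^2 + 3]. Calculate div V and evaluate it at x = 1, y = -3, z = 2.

∂V₁/∂x = -24*z
∂V₂/∂y = -6*y - 2*z
∂V₃/∂z = -10*z
∇·V = -6*y - 36*z
At (1, -3, 2): -54.

-54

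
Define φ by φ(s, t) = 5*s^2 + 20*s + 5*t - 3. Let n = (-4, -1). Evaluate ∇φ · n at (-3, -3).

∂φ/∂s = 10*s + 20
∂φ/∂t = 5
∇φ at (-3, -3) = (-10, 5)
∇φ · n = (-10)(-4) + (5)(-1) = 35

35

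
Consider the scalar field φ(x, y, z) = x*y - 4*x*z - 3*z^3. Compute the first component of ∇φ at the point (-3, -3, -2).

5

(∇φ)_1 = ∂φ/∂x = y - 4*z
At (-3, -3, -2): 5.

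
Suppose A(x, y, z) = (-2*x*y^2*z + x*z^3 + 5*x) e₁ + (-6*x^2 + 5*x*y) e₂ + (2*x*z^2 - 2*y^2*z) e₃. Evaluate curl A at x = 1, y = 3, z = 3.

(∇×A)₁ = ∂A₃/∂y − ∂A₂/∂z = -4*y*z
(∇×A)₂ = ∂A₁/∂z − ∂A₃/∂x = -2*x*y^2 + 3*x*z^2 - 2*z^2
(∇×A)₃ = ∂A₂/∂x − ∂A₁/∂y = 4*x*y*z - 12*x + 5*y
∇×A = (-4*y*z, -2*x*y^2 + 3*x*z^2 - 2*z^2, 4*x*y*z - 12*x + 5*y)
At (1, 3, 3): (-36, -9, 39).

(-36, -9, 39)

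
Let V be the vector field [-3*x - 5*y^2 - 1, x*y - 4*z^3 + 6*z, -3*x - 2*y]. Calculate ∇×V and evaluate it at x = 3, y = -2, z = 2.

(40, 3, -22)

(∇×V)₁ = ∂V₃/∂y − ∂V₂/∂z = 12*z^2 - 8
(∇×V)₂ = ∂V₁/∂z − ∂V₃/∂x = 3
(∇×V)₃ = ∂V₂/∂x − ∂V₁/∂y = 11*y
∇×V = (12*z^2 - 8, 3, 11*y)
At (3, -2, 2): (40, 3, -22).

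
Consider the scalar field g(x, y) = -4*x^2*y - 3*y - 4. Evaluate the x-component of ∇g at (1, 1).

-8

(∇g)_1 = ∂g/∂x = -8*x*y
At (1, 1): -8.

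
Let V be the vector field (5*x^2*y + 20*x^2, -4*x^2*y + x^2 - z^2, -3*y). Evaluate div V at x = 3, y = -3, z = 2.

∂V₁/∂x = 10*x*y + 40*x
∂V₂/∂y = -4*x^2
∂V₃/∂z = 0
∇·V = -4*x^2 + 10*x*y + 40*x
At (3, -3, 2): -6.

-6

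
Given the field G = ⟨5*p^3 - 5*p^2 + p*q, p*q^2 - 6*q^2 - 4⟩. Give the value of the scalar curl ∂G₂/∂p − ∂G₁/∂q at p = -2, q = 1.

3

∂G₂/∂p = q^2
∂G₁/∂q = p
Scalar curl = -p + q^2
At (-2, 1): 3.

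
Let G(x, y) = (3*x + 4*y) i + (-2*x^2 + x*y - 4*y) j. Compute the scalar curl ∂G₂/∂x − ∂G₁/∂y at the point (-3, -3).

5

∂G₂/∂x = -4*x + y
∂G₁/∂y = 4
Scalar curl = -4*x + y - 4
At (-3, -3): 5.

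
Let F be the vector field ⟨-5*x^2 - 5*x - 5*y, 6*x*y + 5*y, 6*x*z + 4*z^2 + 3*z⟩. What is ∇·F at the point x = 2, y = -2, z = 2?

∂F₁/∂x = -10*x - 5
∂F₂/∂y = 6*x + 5
∂F₃/∂z = 6*x + 8*z + 3
∇·F = 2*x + 8*z + 3
At (2, -2, 2): 23.

23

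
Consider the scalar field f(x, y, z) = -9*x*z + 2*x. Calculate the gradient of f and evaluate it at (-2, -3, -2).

∂f/∂x = -9*z + 2
∂f/∂y = 0
∂f/∂z = -9*x
∇f = (-9*z + 2, 0, -9*x)
At (-2, -3, -2): (20, 0, 18).

(20, 0, 18)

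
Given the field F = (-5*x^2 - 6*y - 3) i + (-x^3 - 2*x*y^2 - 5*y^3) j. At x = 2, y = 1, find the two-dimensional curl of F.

∂F₂/∂x = -3*x^2 - 2*y^2
∂F₁/∂y = -6
Scalar curl = -3*x^2 - 2*y^2 + 6
At (2, 1): -8.

-8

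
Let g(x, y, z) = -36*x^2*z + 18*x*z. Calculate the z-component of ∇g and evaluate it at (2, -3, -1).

(∇g)_3 = ∂g/∂z = -36*x^2 + 18*x
At (2, -3, -1): -108.

-108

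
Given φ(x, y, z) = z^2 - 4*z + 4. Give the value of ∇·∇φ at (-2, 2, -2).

2

∂²φ/∂x² = 0
∂²φ/∂y² = 0
∂²φ/∂z² = 2
∇²φ = 2
At (-2, 2, -2): 2.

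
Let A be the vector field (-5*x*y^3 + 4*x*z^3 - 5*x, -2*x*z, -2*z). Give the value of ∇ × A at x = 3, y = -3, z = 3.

(6, 324, 399)

(∇×A)₁ = ∂A₃/∂y − ∂A₂/∂z = 2*x
(∇×A)₂ = ∂A₁/∂z − ∂A₃/∂x = 12*x*z^2
(∇×A)₃ = ∂A₂/∂x − ∂A₁/∂y = 15*x*y^2 - 2*z
∇×A = (2*x, 12*x*z^2, 15*x*y^2 - 2*z)
At (3, -3, 3): (6, 324, 399).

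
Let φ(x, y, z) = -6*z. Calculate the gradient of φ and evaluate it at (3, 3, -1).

∂φ/∂x = 0
∂φ/∂y = 0
∂φ/∂z = -6
∇φ = (0, 0, -6)
At (3, 3, -1): (0, 0, -6).

(0, 0, -6)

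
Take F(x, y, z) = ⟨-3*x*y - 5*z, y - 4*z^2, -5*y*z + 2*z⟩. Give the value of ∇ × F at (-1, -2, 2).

(∇×F)₁ = ∂F₃/∂y − ∂F₂/∂z = 3*z
(∇×F)₂ = ∂F₁/∂z − ∂F₃/∂x = -5
(∇×F)₃ = ∂F₂/∂x − ∂F₁/∂y = 3*x
∇×F = (3*z, -5, 3*x)
At (-1, -2, 2): (6, -5, -3).

(6, -5, -3)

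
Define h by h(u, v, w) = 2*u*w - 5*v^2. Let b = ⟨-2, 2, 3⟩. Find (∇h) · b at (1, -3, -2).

74

∂h/∂u = 2*w
∂h/∂v = -10*v
∂h/∂w = 2*u
∇h at (1, -3, -2) = (-4, 30, 2)
∇h · b = (-4)(-2) + (30)(2) + (2)(3) = 74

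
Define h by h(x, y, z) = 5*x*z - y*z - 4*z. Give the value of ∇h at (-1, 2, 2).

∂h/∂x = 5*z
∂h/∂y = -z
∂h/∂z = 5*x - y - 4
∇h = (5*z, -z, 5*x - y - 4)
At (-1, 2, 2): (10, -2, -11).

(10, -2, -11)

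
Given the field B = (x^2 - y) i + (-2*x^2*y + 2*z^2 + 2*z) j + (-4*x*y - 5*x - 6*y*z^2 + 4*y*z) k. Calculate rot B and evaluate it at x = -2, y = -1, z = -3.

(∇×B)₁ = ∂B₃/∂y − ∂B₂/∂z = -4*x - 6*z^2 - 2
(∇×B)₂ = ∂B₁/∂z − ∂B₃/∂x = 4*y + 5
(∇×B)₃ = ∂B₂/∂x − ∂B₁/∂y = -4*x*y + 1
∇×B = (-4*x - 6*z^2 - 2, 4*y + 5, -4*x*y + 1)
At (-2, -1, -3): (-48, 1, -7).

(-48, 1, -7)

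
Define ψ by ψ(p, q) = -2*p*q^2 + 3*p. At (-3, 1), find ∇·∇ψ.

∂²ψ/∂p² = 0
∂²ψ/∂q² = -4*p
∇²ψ = -4*p
At (-3, 1): 12.

12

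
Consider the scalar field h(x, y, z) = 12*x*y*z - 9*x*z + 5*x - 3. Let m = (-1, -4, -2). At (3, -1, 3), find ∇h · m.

-248

∂h/∂x = 12*y*z - 9*z + 5
∂h/∂y = 12*x*z
∂h/∂z = 12*x*y - 9*x
∇h at (3, -1, 3) = (-58, 108, -63)
∇h · m = (-58)(-1) + (108)(-4) + (-63)(-2) = -248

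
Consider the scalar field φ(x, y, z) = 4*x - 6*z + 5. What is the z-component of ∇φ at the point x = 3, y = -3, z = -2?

(∇φ)_3 = ∂φ/∂z = -6
At (3, -3, -2): -6.

-6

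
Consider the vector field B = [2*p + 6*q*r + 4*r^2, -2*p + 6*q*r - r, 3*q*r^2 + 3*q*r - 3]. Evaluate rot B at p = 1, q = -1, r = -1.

(7, -14, 4)

(∇×B)₁ = ∂B₃/∂q − ∂B₂/∂r = -6*q + 3*r^2 + 3*r + 1
(∇×B)₂ = ∂B₁/∂r − ∂B₃/∂p = 6*q + 8*r
(∇×B)₃ = ∂B₂/∂p − ∂B₁/∂q = -6*r - 2
∇×B = (-6*q + 3*r^2 + 3*r + 1, 6*q + 8*r, -6*r - 2)
At (1, -1, -1): (7, -14, 4).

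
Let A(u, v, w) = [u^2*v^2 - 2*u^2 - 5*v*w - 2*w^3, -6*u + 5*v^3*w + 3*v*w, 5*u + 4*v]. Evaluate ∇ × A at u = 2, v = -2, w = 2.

(∇×A)₁ = ∂A₃/∂v − ∂A₂/∂w = -5*v^3 - 3*v + 4
(∇×A)₂ = ∂A₁/∂w − ∂A₃/∂u = -5*v - 6*w^2 - 5
(∇×A)₃ = ∂A₂/∂u − ∂A₁/∂v = -2*u^2*v + 5*w - 6
∇×A = (-5*v^3 - 3*v + 4, -5*v - 6*w^2 - 5, -2*u^2*v + 5*w - 6)
At (2, -2, 2): (50, -19, 20).

(50, -19, 20)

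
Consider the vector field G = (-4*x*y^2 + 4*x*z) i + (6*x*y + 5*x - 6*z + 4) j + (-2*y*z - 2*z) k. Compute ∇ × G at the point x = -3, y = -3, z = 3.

(∇×G)₁ = ∂G₃/∂y − ∂G₂/∂z = -2*z + 6
(∇×G)₂ = ∂G₁/∂z − ∂G₃/∂x = 4*x
(∇×G)₃ = ∂G₂/∂x − ∂G₁/∂y = 8*x*y + 6*y + 5
∇×G = (-2*z + 6, 4*x, 8*x*y + 6*y + 5)
At (-3, -3, 3): (0, -12, 59).

(0, -12, 59)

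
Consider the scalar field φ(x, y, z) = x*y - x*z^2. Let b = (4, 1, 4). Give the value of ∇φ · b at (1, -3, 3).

∂φ/∂x = y - z^2
∂φ/∂y = x
∂φ/∂z = -2*x*z
∇φ at (1, -3, 3) = (-12, 1, -6)
∇φ · b = (-12)(4) + (1)(1) + (-6)(4) = -71

-71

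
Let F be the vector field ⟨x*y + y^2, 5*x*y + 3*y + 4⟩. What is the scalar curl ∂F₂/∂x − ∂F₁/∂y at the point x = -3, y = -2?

∂F₂/∂x = 5*y
∂F₁/∂y = x + 2*y
Scalar curl = -x + 3*y
At (-3, -2): -3.

-3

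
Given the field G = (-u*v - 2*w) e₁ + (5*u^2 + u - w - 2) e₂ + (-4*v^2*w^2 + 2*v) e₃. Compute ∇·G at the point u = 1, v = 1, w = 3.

-25

∂G₁/∂u = -v
∂G₂/∂v = 0
∂G₃/∂w = -8*v^2*w
∇·G = -8*v^2*w - v
At (1, 1, 3): -25.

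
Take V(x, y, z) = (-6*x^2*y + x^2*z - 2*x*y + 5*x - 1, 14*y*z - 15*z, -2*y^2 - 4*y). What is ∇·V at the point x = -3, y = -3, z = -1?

∂V₁/∂x = -12*x*y + 2*x*z - 2*y + 5
∂V₂/∂y = 14*z
∂V₃/∂z = 0
∇·V = -12*x*y + 2*x*z - 2*y + 14*z + 5
At (-3, -3, -1): -105.

-105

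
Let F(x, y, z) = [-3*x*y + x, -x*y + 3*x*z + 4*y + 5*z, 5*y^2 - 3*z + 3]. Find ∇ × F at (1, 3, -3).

(∇×F)₁ = ∂F₃/∂y − ∂F₂/∂z = -3*x + 10*y - 5
(∇×F)₂ = ∂F₁/∂z − ∂F₃/∂x = 0
(∇×F)₃ = ∂F₂/∂x − ∂F₁/∂y = 3*x - y + 3*z
∇×F = (-3*x + 10*y - 5, 0, 3*x - y + 3*z)
At (1, 3, -3): (22, 0, -9).

(22, 0, -9)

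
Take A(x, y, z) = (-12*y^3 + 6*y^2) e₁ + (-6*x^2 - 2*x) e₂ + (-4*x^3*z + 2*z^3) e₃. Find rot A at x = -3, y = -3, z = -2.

(∇×A)₁ = ∂A₃/∂y − ∂A₂/∂z = 0
(∇×A)₂ = ∂A₁/∂z − ∂A₃/∂x = 12*x^2*z
(∇×A)₃ = ∂A₂/∂x − ∂A₁/∂y = -12*x + 36*y^2 - 12*y - 2
∇×A = (0, 12*x^2*z, -12*x + 36*y^2 - 12*y - 2)
At (-3, -3, -2): (0, -216, 394).

(0, -216, 394)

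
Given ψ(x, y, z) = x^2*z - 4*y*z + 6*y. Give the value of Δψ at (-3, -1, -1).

-2

∂²ψ/∂x² = 2*z
∂²ψ/∂y² = 0
∂²ψ/∂z² = 0
∇²ψ = 2*z
At (-3, -1, -1): -2.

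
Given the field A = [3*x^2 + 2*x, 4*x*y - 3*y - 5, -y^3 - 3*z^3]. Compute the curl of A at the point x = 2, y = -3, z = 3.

(-27, 0, -12)

(∇×A)₁ = ∂A₃/∂y − ∂A₂/∂z = -3*y^2
(∇×A)₂ = ∂A₁/∂z − ∂A₃/∂x = 0
(∇×A)₃ = ∂A₂/∂x − ∂A₁/∂y = 4*y
∇×A = (-3*y^2, 0, 4*y)
At (2, -3, 3): (-27, 0, -12).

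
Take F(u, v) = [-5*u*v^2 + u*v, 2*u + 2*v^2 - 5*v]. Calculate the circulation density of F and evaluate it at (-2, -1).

∂F₂/∂u = 2
∂F₁/∂v = -10*u*v + u
Scalar curl = 10*u*v - u + 2
At (-2, -1): 24.

24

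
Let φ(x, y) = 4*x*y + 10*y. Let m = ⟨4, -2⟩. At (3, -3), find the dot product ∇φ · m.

∂φ/∂x = 4*y
∂φ/∂y = 4*x + 10
∇φ at (3, -3) = (-12, 22)
∇φ · m = (-12)(4) + (22)(-2) = -92

-92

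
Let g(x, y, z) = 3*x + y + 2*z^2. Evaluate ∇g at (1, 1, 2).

∂g/∂x = 3
∂g/∂y = 1
∂g/∂z = 4*z
∇g = (3, 1, 4*z)
At (1, 1, 2): (3, 1, 8).

(3, 1, 8)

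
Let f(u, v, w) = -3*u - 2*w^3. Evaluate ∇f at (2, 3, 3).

(-3, 0, -54)

∂f/∂u = -3
∂f/∂v = 0
∂f/∂w = -6*w^2
∇f = (-3, 0, -6*w^2)
At (2, 3, 3): (-3, 0, -54).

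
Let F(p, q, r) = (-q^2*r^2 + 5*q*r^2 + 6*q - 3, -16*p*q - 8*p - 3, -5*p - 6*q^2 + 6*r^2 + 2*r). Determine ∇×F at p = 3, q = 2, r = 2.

(-24, 29, -50)

(∇×F)₁ = ∂F₃/∂q − ∂F₂/∂r = -12*q
(∇×F)₂ = ∂F₁/∂r − ∂F₃/∂p = -2*q^2*r + 10*q*r + 5
(∇×F)₃ = ∂F₂/∂p − ∂F₁/∂q = 2*q*r^2 - 16*q - 5*r^2 - 14
∇×F = (-12*q, -2*q^2*r + 10*q*r + 5, 2*q*r^2 - 16*q - 5*r^2 - 14)
At (3, 2, 2): (-24, 29, -50).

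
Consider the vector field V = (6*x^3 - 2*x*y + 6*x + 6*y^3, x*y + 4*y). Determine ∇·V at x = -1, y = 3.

∂V₁/∂x = 18*x^2 - 2*y + 6
∂V₂/∂y = x + 4
∇·V = 18*x^2 + x - 2*y + 10
At (-1, 3): 21.

21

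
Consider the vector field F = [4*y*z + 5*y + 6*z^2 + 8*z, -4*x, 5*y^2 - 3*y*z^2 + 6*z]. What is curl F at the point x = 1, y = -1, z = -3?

(-37, -32, 3)

(∇×F)₁ = ∂F₃/∂y − ∂F₂/∂z = 10*y - 3*z^2
(∇×F)₂ = ∂F₁/∂z − ∂F₃/∂x = 4*y + 12*z + 8
(∇×F)₃ = ∂F₂/∂x − ∂F₁/∂y = -4*z - 9
∇×F = (10*y - 3*z^2, 4*y + 12*z + 8, -4*z - 9)
At (1, -1, -3): (-37, -32, 3).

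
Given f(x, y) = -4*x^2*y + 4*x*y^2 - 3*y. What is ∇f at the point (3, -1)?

(28, -63)

∂f/∂x = -8*x*y + 4*y^2
∂f/∂y = -4*x^2 + 8*x*y - 3
∇f = (-8*x*y + 4*y^2, -4*x^2 + 8*x*y - 3)
At (3, -1): (28, -63).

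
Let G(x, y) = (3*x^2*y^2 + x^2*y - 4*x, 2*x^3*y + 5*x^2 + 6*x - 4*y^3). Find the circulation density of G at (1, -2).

15

∂G₂/∂x = 6*x^2*y + 10*x + 6
∂G₁/∂y = 6*x^2*y + x^2
Scalar curl = -x^2 + 10*x + 6
At (1, -2): 15.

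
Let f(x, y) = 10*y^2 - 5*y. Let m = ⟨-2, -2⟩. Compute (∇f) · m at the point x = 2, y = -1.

∂f/∂x = 0
∂f/∂y = 20*y - 5
∇f at (2, -1) = (0, -25)
∇f · m = (0)(-2) + (-25)(-2) = 50

50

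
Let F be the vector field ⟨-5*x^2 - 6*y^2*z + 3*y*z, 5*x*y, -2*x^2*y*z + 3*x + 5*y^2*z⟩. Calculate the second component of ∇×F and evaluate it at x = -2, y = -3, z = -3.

-138

(∇×F)_2 = ∂F₁/∂z − ∂F₃/∂x
= -6*y^2 + 3*y − (-4*x*y*z + 3)
= 4*x*y*z - 6*y^2 + 3*y - 3
At (-2, -3, -3): -138.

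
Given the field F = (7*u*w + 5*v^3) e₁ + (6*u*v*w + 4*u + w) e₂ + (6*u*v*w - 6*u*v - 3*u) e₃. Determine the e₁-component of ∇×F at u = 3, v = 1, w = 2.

-1

(∇×F)_1 = ∂F₃/∂v − ∂F₂/∂w
= 6*u*w - 6*u − (6*u*v + 1)
= -6*u*v + 6*u*w - 6*u - 1
At (3, 1, 2): -1.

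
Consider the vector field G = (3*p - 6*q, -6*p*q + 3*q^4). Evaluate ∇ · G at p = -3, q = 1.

∂G₁/∂p = 3
∂G₂/∂q = -6*p + 12*q^3
∇·G = -6*p + 12*q^3 + 3
At (-3, 1): 33.

33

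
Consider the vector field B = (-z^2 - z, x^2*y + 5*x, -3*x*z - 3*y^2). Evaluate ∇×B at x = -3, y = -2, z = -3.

(12, -4, 17)

(∇×B)₁ = ∂B₃/∂y − ∂B₂/∂z = -6*y
(∇×B)₂ = ∂B₁/∂z − ∂B₃/∂x = z - 1
(∇×B)₃ = ∂B₂/∂x − ∂B₁/∂y = 2*x*y + 5
∇×B = (-6*y, z - 1, 2*x*y + 5)
At (-3, -2, -3): (12, -4, 17).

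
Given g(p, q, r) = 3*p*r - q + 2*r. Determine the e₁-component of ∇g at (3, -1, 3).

9

(∇g)_1 = ∂g/∂p = 3*r
At (3, -1, 3): 9.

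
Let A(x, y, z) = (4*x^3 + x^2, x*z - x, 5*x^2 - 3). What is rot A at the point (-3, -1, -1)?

(∇×A)₁ = ∂A₃/∂y − ∂A₂/∂z = -x
(∇×A)₂ = ∂A₁/∂z − ∂A₃/∂x = -10*x
(∇×A)₃ = ∂A₂/∂x − ∂A₁/∂y = z - 1
∇×A = (-x, -10*x, z - 1)
At (-3, -1, -1): (3, 30, -2).

(3, 30, -2)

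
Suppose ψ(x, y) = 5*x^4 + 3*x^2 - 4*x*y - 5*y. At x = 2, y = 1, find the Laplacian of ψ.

246

∂²ψ/∂x² = 6*(10*x^2 + 1)
∂²ψ/∂y² = 0
∇²ψ = 60*x^2 + 6
At (2, 1): 246.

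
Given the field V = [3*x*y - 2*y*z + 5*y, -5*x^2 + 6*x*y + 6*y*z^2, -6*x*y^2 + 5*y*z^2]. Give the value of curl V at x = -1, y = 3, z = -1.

(77, 48, 24)

(∇×V)₁ = ∂V₃/∂y − ∂V₂/∂z = -12*x*y - 12*y*z + 5*z^2
(∇×V)₂ = ∂V₁/∂z − ∂V₃/∂x = 6*y^2 - 2*y
(∇×V)₃ = ∂V₂/∂x − ∂V₁/∂y = -13*x + 6*y + 2*z - 5
∇×V = (-12*x*y - 12*y*z + 5*z^2, 6*y^2 - 2*y, -13*x + 6*y + 2*z - 5)
At (-1, 3, -1): (77, 48, 24).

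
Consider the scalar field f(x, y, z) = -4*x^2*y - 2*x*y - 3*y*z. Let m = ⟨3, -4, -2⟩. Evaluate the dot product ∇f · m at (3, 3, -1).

∂f/∂x = -8*x*y - 2*y
∂f/∂y = -4*x^2 - 2*x - 3*z
∂f/∂z = -3*y
∇f at (3, 3, -1) = (-78, -39, -9)
∇f · m = (-78)(3) + (-39)(-4) + (-9)(-2) = -60

-60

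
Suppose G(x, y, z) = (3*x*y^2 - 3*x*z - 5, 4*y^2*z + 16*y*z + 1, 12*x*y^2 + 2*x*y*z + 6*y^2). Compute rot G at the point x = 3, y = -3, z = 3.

(∇×G)₁ = ∂G₃/∂y − ∂G₂/∂z = 24*x*y + 2*x*z - 4*y^2 - 4*y
(∇×G)₂ = ∂G₁/∂z − ∂G₃/∂x = -3*x - 12*y^2 - 2*y*z
(∇×G)₃ = ∂G₂/∂x − ∂G₁/∂y = -6*x*y
∇×G = (24*x*y + 2*x*z - 4*y^2 - 4*y, -3*x - 12*y^2 - 2*y*z, -6*x*y)
At (3, -3, 3): (-222, -99, 54).

(-222, -99, 54)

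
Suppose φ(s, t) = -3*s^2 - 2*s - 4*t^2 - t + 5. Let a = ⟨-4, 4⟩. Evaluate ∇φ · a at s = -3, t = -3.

28

∂φ/∂s = -6*s - 2
∂φ/∂t = -8*t - 1
∇φ at (-3, -3) = (16, 23)
∇φ · a = (16)(-4) + (23)(4) = 28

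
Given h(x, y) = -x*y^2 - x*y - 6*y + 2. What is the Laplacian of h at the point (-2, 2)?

∂²h/∂x² = 0
∂²h/∂y² = -2*x
∇²h = -2*x
At (-2, 2): 4.

4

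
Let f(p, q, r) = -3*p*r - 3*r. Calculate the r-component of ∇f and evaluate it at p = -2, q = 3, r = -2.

3

(∇f)_3 = ∂f/∂r = -3*p - 3
At (-2, 3, -2): 3.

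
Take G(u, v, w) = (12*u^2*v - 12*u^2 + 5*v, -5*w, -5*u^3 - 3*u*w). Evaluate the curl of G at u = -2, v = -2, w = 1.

(5, 63, -53)

(∇×G)₁ = ∂G₃/∂v − ∂G₂/∂w = 5
(∇×G)₂ = ∂G₁/∂w − ∂G₃/∂u = 15*u^2 + 3*w
(∇×G)₃ = ∂G₂/∂u − ∂G₁/∂v = -12*u^2 - 5
∇×G = (5, 15*u^2 + 3*w, -12*u^2 - 5)
At (-2, -2, 1): (5, 63, -53).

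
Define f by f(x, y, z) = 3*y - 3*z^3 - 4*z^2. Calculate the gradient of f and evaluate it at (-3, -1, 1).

∂f/∂x = 0
∂f/∂y = 3
∂f/∂z = -9*z^2 - 8*z
∇f = (0, 3, -9*z^2 - 8*z)
At (-3, -1, 1): (0, 3, -17).

(0, 3, -17)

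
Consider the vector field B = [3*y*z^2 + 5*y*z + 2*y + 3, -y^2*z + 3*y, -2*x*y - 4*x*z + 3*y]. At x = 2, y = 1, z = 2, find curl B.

(∇×B)₁ = ∂B₃/∂y − ∂B₂/∂z = -2*x + y^2 + 3
(∇×B)₂ = ∂B₁/∂z − ∂B₃/∂x = 6*y*z + 7*y + 4*z
(∇×B)₃ = ∂B₂/∂x − ∂B₁/∂y = -3*z^2 - 5*z - 2
∇×B = (-2*x + y^2 + 3, 6*y*z + 7*y + 4*z, -3*z^2 - 5*z - 2)
At (2, 1, 2): (0, 27, -24).

(0, 27, -24)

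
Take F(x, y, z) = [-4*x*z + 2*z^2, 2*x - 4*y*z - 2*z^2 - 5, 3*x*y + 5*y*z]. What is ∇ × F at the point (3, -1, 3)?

(32, 3, 2)

(∇×F)₁ = ∂F₃/∂y − ∂F₂/∂z = 3*x + 4*y + 9*z
(∇×F)₂ = ∂F₁/∂z − ∂F₃/∂x = -4*x - 3*y + 4*z
(∇×F)₃ = ∂F₂/∂x − ∂F₁/∂y = 2
∇×F = (3*x + 4*y + 9*z, -4*x - 3*y + 4*z, 2)
At (3, -1, 3): (32, 3, 2).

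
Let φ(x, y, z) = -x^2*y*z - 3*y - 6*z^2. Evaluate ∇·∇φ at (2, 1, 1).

-14

∂²φ/∂x² = -2*y*z
∂²φ/∂y² = 0
∂²φ/∂z² = -12
∇²φ = -2*y*z - 12
At (2, 1, 1): -14.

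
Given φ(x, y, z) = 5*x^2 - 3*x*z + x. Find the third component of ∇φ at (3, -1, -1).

-9

(∇φ)_3 = ∂φ/∂z = -3*x
At (3, -1, -1): -9.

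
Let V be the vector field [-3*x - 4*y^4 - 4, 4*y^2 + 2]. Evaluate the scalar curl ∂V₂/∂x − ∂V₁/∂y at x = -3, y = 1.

∂V₂/∂x = 0
∂V₁/∂y = -16*y^3
Scalar curl = 16*y^3
At (-3, 1): 16.

16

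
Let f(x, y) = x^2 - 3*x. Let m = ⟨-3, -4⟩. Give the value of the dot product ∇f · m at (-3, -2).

27

∂f/∂x = 2*x - 3
∂f/∂y = 0
∇f at (-3, -2) = (-9, 0)
∇f · m = (-9)(-3) + (0)(-4) = 27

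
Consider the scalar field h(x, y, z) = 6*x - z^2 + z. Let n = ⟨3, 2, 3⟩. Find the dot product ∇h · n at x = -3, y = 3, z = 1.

15

∂h/∂x = 6
∂h/∂y = 0
∂h/∂z = -2*z + 1
∇h at (-3, 3, 1) = (6, 0, -1)
∇h · n = (6)(3) + (0)(2) + (-1)(3) = 15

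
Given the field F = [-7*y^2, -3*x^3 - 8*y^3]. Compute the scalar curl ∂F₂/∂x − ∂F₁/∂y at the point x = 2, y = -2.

-64

∂F₂/∂x = -9*x^2
∂F₁/∂y = -14*y
Scalar curl = -9*x^2 + 14*y
At (2, -2): -64.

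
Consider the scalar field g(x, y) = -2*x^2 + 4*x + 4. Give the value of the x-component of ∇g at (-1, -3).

8

(∇g)_1 = ∂g/∂x = -4*x + 4
At (-1, -3): 8.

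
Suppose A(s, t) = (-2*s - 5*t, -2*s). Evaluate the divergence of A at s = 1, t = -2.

-2

∂A₁/∂s = -2
∂A₂/∂t = 0
∇·A = -2
At (1, -2): -2.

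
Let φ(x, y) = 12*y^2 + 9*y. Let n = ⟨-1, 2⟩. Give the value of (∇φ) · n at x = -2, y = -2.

-78

∂φ/∂x = 0
∂φ/∂y = 24*y + 9
∇φ at (-2, -2) = (0, -39)
∇φ · n = (0)(-1) + (-39)(2) = -78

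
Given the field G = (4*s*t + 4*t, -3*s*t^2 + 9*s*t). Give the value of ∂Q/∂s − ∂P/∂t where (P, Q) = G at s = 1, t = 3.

-8

∂G₂/∂s = -3*t^2 + 9*t
∂G₁/∂t = 4*s + 4
Scalar curl = -4*s - 3*t^2 + 9*t - 4
At (1, 3): -8.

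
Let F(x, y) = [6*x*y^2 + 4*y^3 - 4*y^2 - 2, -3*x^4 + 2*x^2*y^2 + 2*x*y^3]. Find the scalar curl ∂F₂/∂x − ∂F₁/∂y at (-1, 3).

∂F₂/∂x = -12*x^3 + 4*x*y^2 + 2*y^3
∂F₁/∂y = 12*x*y + 12*y^2 - 8*y
Scalar curl = -12*x^3 + 4*x*y^2 - 12*x*y + 2*y^3 - 12*y^2 + 8*y
At (-1, 3): -18.

-18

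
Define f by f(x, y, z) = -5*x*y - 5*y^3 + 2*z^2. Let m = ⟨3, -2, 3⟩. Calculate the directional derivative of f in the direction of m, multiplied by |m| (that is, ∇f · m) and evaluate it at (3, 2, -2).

∂f/∂x = -5*y
∂f/∂y = -5*x - 15*y^2
∂f/∂z = 4*z
∇f at (3, 2, -2) = (-10, -75, -8)
∇f · m = (-10)(3) + (-75)(-2) + (-8)(3) = 96

96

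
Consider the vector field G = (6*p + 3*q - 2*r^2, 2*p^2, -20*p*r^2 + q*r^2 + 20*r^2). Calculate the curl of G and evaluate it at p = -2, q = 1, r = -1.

(∇×G)₁ = ∂G₃/∂q − ∂G₂/∂r = r^2
(∇×G)₂ = ∂G₁/∂r − ∂G₃/∂p = 20*r^2 - 4*r
(∇×G)₃ = ∂G₂/∂p − ∂G₁/∂q = 4*p - 3
∇×G = (r^2, 20*r^2 - 4*r, 4*p - 3)
At (-2, 1, -1): (1, 24, -11).

(1, 24, -11)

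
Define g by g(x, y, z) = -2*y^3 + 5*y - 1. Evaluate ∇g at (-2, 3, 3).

∂g/∂x = 0
∂g/∂y = -6*y^2 + 5
∂g/∂z = 0
∇g = (0, -6*y^2 + 5, 0)
At (-2, 3, 3): (0, -49, 0).

(0, -49, 0)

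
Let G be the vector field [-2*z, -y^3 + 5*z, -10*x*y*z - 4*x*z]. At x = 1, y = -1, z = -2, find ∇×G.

(15, 10, 0)

(∇×G)₁ = ∂G₃/∂y − ∂G₂/∂z = -10*x*z - 5
(∇×G)₂ = ∂G₁/∂z − ∂G₃/∂x = 10*y*z + 4*z - 2
(∇×G)₃ = ∂G₂/∂x − ∂G₁/∂y = 0
∇×G = (-10*x*z - 5, 10*y*z + 4*z - 2, 0)
At (1, -1, -2): (15, 10, 0).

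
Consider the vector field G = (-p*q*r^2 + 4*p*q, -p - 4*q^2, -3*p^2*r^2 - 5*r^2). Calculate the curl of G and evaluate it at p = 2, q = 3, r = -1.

(∇×G)₁ = ∂G₃/∂q − ∂G₂/∂r = 0
(∇×G)₂ = ∂G₁/∂r − ∂G₃/∂p = -2*p*q*r + 6*p*r^2
(∇×G)₃ = ∂G₂/∂p − ∂G₁/∂q = p*r^2 - 4*p - 1
∇×G = (0, -2*p*q*r + 6*p*r^2, p*r^2 - 4*p - 1)
At (2, 3, -1): (0, 24, -7).

(0, 24, -7)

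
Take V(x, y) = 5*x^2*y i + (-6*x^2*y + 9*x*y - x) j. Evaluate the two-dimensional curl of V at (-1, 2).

36

∂V₂/∂x = -12*x*y + 9*y - 1
∂V₁/∂y = 5*x^2
Scalar curl = -5*x^2 - 12*x*y + 9*y - 1
At (-1, 2): 36.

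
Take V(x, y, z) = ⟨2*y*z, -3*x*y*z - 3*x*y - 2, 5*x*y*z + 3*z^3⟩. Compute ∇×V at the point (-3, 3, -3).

(18, 51, 24)

(∇×V)₁ = ∂V₃/∂y − ∂V₂/∂z = 3*x*y + 5*x*z
(∇×V)₂ = ∂V₁/∂z − ∂V₃/∂x = -5*y*z + 2*y
(∇×V)₃ = ∂V₂/∂x − ∂V₁/∂y = -3*y*z - 3*y - 2*z
∇×V = (3*x*y + 5*x*z, -5*y*z + 2*y, -3*y*z - 3*y - 2*z)
At (-3, 3, -3): (18, 51, 24).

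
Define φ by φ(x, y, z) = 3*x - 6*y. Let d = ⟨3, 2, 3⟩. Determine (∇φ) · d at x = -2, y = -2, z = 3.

∂φ/∂x = 3
∂φ/∂y = -6
∂φ/∂z = 0
∇φ at (-2, -2, 3) = (3, -6, 0)
∇φ · d = (3)(3) + (-6)(2) + (0)(3) = -3

-3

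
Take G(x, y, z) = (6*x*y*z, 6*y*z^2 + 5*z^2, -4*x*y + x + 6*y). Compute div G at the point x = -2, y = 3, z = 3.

108

∂G₁/∂x = 6*y*z
∂G₂/∂y = 6*z^2
∂G₃/∂z = 0
∇·G = 6*y*z + 6*z^2
At (-2, 3, 3): 108.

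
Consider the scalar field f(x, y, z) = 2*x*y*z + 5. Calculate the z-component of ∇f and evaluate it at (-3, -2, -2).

(∇f)_3 = ∂f/∂z = 2*x*y
At (-3, -2, -2): 12.

12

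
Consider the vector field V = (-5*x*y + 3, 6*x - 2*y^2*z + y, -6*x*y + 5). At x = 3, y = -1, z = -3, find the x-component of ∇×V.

(∇×V)_1 = ∂V₃/∂y − ∂V₂/∂z
= -6*x − (-2*y^2)
= -6*x + 2*y^2
At (3, -1, -3): -16.

-16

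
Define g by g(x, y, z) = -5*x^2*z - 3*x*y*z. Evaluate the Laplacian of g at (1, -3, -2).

20

∂²g/∂x² = -10*z
∂²g/∂y² = 0
∂²g/∂z² = 0
∇²g = -10*z
At (1, -3, -2): 20.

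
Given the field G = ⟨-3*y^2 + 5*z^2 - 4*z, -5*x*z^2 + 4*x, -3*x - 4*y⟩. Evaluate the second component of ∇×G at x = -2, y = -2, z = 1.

9

(∇×G)_2 = ∂G₁/∂z − ∂G₃/∂x
= 10*z - 4 − (-3)
= 10*z - 1
At (-2, -2, 1): 9.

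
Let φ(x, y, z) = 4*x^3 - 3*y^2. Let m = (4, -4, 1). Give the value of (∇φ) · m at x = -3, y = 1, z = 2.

456

∂φ/∂x = 12*x^2
∂φ/∂y = -6*y
∂φ/∂z = 0
∇φ at (-3, 1, 2) = (108, -6, 0)
∇φ · m = (108)(4) + (-6)(-4) + (0)(1) = 456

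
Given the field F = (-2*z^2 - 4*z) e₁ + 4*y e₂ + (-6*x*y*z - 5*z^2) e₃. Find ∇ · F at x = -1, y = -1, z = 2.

∂F₁/∂x = 0
∂F₂/∂y = 4
∂F₃/∂z = -6*x*y - 10*z
∇·F = -6*x*y - 10*z + 4
At (-1, -1, 2): -22.

-22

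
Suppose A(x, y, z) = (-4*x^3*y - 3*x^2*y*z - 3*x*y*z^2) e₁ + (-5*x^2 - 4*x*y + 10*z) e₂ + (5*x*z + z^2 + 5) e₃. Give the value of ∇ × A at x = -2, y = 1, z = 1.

(-10, -5, -10)

(∇×A)₁ = ∂A₃/∂y − ∂A₂/∂z = -10
(∇×A)₂ = ∂A₁/∂z − ∂A₃/∂x = -3*x^2*y - 6*x*y*z - 5*z
(∇×A)₃ = ∂A₂/∂x − ∂A₁/∂y = 4*x^3 + 3*x^2*z + 3*x*z^2 - 10*x - 4*y
∇×A = (-10, -3*x^2*y - 6*x*y*z - 5*z, 4*x^3 + 3*x^2*z + 3*x*z^2 - 10*x - 4*y)
At (-2, 1, 1): (-10, -5, -10).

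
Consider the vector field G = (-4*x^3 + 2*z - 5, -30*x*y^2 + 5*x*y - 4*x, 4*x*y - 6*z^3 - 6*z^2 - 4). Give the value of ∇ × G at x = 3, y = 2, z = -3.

(12, -6, -114)

(∇×G)₁ = ∂G₃/∂y − ∂G₂/∂z = 4*x
(∇×G)₂ = ∂G₁/∂z − ∂G₃/∂x = -4*y + 2
(∇×G)₃ = ∂G₂/∂x − ∂G₁/∂y = -30*y^2 + 5*y - 4
∇×G = (4*x, -4*y + 2, -30*y^2 + 5*y - 4)
At (3, 2, -3): (12, -6, -114).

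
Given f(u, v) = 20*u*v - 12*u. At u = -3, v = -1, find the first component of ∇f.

-32

(∇f)_1 = ∂f/∂u = 20*v - 12
At (-3, -1): -32.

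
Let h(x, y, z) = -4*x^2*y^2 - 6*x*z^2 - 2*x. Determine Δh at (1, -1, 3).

∂²h/∂x² = -8*y^2
∂²h/∂y² = -8*x^2
∂²h/∂z² = -12*x
∇²h = -8*x^2 - 12*x - 8*y^2
At (1, -1, 3): -28.

-28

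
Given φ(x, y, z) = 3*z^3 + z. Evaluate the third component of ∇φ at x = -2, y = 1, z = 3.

82

(∇φ)_3 = ∂φ/∂z = 9*z^2 + 1
At (-2, 1, 3): 82.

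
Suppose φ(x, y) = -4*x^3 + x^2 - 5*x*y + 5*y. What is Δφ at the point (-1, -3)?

26

∂²φ/∂x² = 2*(-12*x + 1)
∂²φ/∂y² = 0
∇²φ = -24*x + 2
At (-1, -3): 26.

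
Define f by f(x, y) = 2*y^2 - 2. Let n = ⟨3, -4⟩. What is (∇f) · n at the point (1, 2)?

-32

∂f/∂x = 0
∂f/∂y = 4*y
∇f at (1, 2) = (0, 8)
∇f · n = (0)(3) + (8)(-4) = -32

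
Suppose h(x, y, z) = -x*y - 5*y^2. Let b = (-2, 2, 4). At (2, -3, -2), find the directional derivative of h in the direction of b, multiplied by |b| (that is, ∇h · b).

∂h/∂x = -y
∂h/∂y = -x - 10*y
∂h/∂z = 0
∇h at (2, -3, -2) = (3, 28, 0)
∇h · b = (3)(-2) + (28)(2) + (0)(4) = 50

50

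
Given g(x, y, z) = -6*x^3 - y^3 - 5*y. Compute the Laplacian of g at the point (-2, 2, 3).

∂²g/∂x² = -36*x
∂²g/∂y² = -6*y
∂²g/∂z² = 0
∇²g = -36*x - 6*y
At (-2, 2, 3): 60.

60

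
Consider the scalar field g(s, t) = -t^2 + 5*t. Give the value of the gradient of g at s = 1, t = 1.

∂g/∂s = 0
∂g/∂t = -2*t + 5
∇g = (0, -2*t + 5)
At (1, 1): (0, 3).

(0, 3)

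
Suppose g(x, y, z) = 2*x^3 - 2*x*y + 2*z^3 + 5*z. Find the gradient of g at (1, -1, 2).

(8, -2, 29)

∂g/∂x = 6*x^2 - 2*y
∂g/∂y = -2*x
∂g/∂z = 6*z^2 + 5
∇g = (6*x^2 - 2*y, -2*x, 6*z^2 + 5)
At (1, -1, 2): (8, -2, 29).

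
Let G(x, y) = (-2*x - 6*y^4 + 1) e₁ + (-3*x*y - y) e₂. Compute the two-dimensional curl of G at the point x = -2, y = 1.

21

∂G₂/∂x = -3*y
∂G₁/∂y = -24*y^3
Scalar curl = 24*y^3 - 3*y
At (-2, 1): 21.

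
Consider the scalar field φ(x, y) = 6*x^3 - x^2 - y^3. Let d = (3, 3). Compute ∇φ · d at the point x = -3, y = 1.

495

∂φ/∂x = 18*x^2 - 2*x
∂φ/∂y = -3*y^2
∇φ at (-3, 1) = (168, -3)
∇φ · d = (168)(3) + (-3)(3) = 495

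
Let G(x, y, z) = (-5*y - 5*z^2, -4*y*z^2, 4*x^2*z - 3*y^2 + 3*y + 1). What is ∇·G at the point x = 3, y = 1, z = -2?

∂G₁/∂x = 0
∂G₂/∂y = -4*z^2
∂G₃/∂z = 4*x^2
∇·G = 4*x^2 - 4*z^2
At (3, 1, -2): 20.

20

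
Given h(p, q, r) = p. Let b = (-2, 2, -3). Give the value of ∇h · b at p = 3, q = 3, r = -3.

∂h/∂p = 1
∂h/∂q = 0
∂h/∂r = 0
∇h at (3, 3, -3) = (1, 0, 0)
∇h · b = (1)(-2) + (0)(2) + (0)(-3) = -2

-2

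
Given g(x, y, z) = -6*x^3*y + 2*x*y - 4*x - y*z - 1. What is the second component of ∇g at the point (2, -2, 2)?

-46

(∇g)_2 = ∂g/∂y = -6*x^3 + 2*x - z
At (2, -2, 2): -46.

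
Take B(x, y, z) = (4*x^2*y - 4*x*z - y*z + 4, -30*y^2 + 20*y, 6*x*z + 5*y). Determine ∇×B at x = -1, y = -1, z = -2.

(5, 17, -6)

(∇×B)₁ = ∂B₃/∂y − ∂B₂/∂z = 5
(∇×B)₂ = ∂B₁/∂z − ∂B₃/∂x = -4*x - y - 6*z
(∇×B)₃ = ∂B₂/∂x − ∂B₁/∂y = -4*x^2 + z
∇×B = (5, -4*x - y - 6*z, -4*x^2 + z)
At (-1, -1, -2): (5, 17, -6).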